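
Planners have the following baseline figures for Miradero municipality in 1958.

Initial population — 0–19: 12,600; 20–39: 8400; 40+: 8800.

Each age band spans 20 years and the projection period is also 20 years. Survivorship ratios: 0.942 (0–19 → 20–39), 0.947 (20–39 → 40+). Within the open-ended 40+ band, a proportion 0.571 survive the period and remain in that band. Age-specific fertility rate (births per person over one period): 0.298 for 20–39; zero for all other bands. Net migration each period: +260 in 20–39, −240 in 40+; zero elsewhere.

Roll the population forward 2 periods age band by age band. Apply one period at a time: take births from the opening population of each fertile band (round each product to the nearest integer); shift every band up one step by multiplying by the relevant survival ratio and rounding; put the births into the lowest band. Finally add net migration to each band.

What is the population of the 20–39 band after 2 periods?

2618

— Period 1 —
Births: 8400 × 0.298 = 2503
20–39: 12600 × 0.942 = 11869
40+: 8400 × 0.947 + 8800 × 0.571 = 7955 + 5025 = 12980
Net migration: 20–39 + 260 → 12129; 40+ − 240 → 12740
Population now: 0–19=2503, 20–39=12129, 40+=12740
— Period 2 —
Births: 12129 × 0.298 = 3614
20–39: 2503 × 0.942 = 2358
40+: 12129 × 0.947 + 12740 × 0.571 = 11486 + 7275 = 18761
Net migration: 20–39 + 260 → 2618; 40+ − 240 → 18521
Population now: 0–19=3614, 20–39=2618, 40+=18521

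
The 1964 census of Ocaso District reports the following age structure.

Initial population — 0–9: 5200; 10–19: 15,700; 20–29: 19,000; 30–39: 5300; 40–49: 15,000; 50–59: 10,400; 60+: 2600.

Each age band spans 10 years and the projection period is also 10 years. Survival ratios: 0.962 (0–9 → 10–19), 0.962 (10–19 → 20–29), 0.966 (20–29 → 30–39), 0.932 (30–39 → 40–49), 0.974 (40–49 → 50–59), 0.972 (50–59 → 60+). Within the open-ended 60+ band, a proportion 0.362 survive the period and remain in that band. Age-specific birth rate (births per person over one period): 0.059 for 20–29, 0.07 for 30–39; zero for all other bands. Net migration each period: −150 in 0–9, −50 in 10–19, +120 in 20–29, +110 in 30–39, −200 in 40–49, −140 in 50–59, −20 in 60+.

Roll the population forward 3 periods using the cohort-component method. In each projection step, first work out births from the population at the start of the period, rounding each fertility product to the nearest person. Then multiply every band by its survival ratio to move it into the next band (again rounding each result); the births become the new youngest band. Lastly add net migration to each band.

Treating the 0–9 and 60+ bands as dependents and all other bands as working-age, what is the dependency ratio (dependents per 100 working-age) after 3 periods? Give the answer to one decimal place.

31.6

Call the bands 1 to 7, youngest first.
Period 1:
Births: 19000 × 0.059 = 1121 ; 5300 × 0.07 = 371 → 1492
Band 2: 5200 × 0.962 = 5002
Band 3: 15700 × 0.962 = 15103
Band 4: 19000 × 0.966 = 18354
Band 5: 5300 × 0.932 = 4940
Band 6: 15000 × 0.974 = 14610
Band 7: 10400 × 0.972 + 2600 × 0.362 = 10109 + 941 = 11050
Net migration: Band 1 − 150 → 1342; Band 2 − 50 → 4952; Band 3 + 120 → 15223; Band 4 + 110 → 18464; Band 5 − 200 → 4740; Band 6 − 140 → 14470; Band 7 − 20 → 11030
End of period: [1342, 4952, 15223, 18464, 4740, 14470, 11030]
Period 2:
Births: 15223 × 0.059 = 898 ; 18464 × 0.07 = 1292 → 2190
Band 2: 1342 × 0.962 = 1291
Band 3: 4952 × 0.962 = 4764
Band 4: 15223 × 0.966 = 14705
Band 5: 18464 × 0.932 = 17208
Band 6: 4740 × 0.974 = 4617
Band 7: 14470 × 0.972 + 11030 × 0.362 = 14065 + 3993 = 18058
Net migration: Band 1 − 150 → 2040; Band 2 − 50 → 1241; Band 3 + 120 → 4884; Band 4 + 110 → 14815; Band 5 − 200 → 17008; Band 6 − 140 → 4477; Band 7 − 20 → 18038
End of period: [2040, 1241, 4884, 14815, 17008, 4477, 18038]
Period 3:
Births: 4884 × 0.059 = 288 ; 14815 × 0.07 = 1037 → 1325
Band 2: 2040 × 0.962 = 1962
Band 3: 1241 × 0.962 = 1194
Band 4: 4884 × 0.966 = 4718
Band 5: 14815 × 0.932 = 13808
Band 6: 17008 × 0.974 = 16566
Band 7: 4477 × 0.972 + 18038 × 0.362 = 4352 + 6530 = 10882
Net migration: Band 1 − 150 → 1175; Band 2 − 50 → 1912; Band 3 + 120 → 1314; Band 4 + 110 → 4828; Band 5 − 200 → 13608; Band 6 − 140 → 16426; Band 7 − 20 → 10862
End of period: [1175, 1912, 1314, 4828, 13608, 16426, 10862]
Dependents (band 0–9 + band 60+) = 1175 + 10862 = 12037; working-age = 38088; ratio = 12037/38088 × 100 = 31.6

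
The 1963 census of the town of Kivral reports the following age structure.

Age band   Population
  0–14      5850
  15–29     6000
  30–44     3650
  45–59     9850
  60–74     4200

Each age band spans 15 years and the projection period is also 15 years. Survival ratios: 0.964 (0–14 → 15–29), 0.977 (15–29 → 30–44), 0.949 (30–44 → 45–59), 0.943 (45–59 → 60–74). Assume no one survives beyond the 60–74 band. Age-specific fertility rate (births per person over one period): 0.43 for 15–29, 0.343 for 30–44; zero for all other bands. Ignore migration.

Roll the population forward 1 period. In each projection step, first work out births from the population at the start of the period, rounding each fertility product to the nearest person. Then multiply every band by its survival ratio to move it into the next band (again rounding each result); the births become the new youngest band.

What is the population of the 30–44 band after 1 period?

5862

[period 1]
Births: 6000 × 0.43 = 2580, 3650 × 0.343 = 1252 → 3832
15–29: 5850 × 0.964 = 5639
30–44: 6000 × 0.977 = 5862
45–59: 3650 × 0.949 = 3464
60–74: 9850 × 0.943 = 9289
→ [3832, 5639, 5862, 3464, 9289]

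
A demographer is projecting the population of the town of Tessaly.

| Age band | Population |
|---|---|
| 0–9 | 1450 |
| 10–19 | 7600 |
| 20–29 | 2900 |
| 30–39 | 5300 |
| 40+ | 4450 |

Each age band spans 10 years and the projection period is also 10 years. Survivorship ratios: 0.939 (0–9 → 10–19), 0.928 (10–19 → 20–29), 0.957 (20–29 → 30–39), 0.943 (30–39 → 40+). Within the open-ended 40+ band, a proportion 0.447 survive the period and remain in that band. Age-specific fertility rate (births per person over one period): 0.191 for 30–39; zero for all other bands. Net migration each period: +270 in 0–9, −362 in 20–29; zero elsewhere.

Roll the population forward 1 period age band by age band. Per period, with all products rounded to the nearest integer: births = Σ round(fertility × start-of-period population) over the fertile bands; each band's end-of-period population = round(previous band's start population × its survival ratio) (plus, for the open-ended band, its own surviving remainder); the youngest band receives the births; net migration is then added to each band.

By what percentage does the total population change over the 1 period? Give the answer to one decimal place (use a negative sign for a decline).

Period 1.
Births: 5300 * 0.191 = 1012
10–19: 1450 * 0.939 = 1362
20–29: 7600 * 0.928 = 7053
30–39: 2900 * 0.957 = 2775
40+: 5300 * 0.943 + 4450 * 0.447 = 4998 + 1989 = 6987
Net migration: 0–9 + 270 → 1282; 20–29 − 362 → 6691
→ [1282, 1362, 6691, 2775, 6987]
Total: 21700 → 19097; change = -2603; percentage change = -12.0%

-12.0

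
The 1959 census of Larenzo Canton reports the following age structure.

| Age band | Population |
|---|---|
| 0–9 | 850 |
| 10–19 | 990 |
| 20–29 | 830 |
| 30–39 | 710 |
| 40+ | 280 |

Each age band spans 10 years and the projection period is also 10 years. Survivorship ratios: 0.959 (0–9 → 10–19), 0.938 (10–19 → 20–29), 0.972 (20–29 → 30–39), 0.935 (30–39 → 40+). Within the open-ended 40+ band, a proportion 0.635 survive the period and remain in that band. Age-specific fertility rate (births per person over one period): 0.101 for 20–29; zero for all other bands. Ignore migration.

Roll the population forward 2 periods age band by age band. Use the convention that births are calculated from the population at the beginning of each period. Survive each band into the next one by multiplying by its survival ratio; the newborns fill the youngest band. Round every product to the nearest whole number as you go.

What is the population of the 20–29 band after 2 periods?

[period 1]
Births: 830 × 0.101 = 84
10–19: 850 × 0.959 = 815
20–29: 990 × 0.938 = 929
30–39: 830 × 0.972 = 807
40+: 710 × 0.935 + 280 × 0.635 = 664 + 178 = 842
→ [84, 815, 929, 807, 842]
[period 2]
Births: 929 × 0.101 = 94
10–19: 84 × 0.959 = 81
20–29: 815 × 0.938 = 764
30–39: 929 × 0.972 = 903
40+: 807 × 0.935 + 842 × 0.635 = 755 + 535 = 1290
→ [94, 81, 764, 903, 1290]

764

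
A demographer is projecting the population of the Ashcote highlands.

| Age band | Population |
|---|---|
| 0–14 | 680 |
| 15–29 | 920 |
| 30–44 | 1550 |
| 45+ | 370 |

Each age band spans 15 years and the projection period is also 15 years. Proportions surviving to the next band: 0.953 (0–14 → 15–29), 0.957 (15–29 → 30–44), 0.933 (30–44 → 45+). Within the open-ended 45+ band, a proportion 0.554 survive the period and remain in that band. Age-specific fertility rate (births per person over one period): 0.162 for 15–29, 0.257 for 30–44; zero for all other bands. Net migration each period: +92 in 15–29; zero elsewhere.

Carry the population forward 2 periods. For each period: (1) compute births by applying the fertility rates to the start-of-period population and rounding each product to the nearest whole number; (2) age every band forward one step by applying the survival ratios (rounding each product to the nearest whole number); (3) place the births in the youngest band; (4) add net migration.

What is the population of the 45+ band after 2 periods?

1736

[period 1]
Births: 920 * 0.162 = 149, 1550 * 0.257 = 398 ⇒ total 547
15–29: 680 * 0.953 = 648
30–44: 920 * 0.957 = 880
45+: 1550 * 0.933 + 370 * 0.554 = 1446 + 205 = 1651
Net migration: 15–29 + 92 → 740
End of period: [547, 740, 880, 1651]
[period 2]
Births: 740 * 0.162 = 120, 880 * 0.257 = 226 ⇒ total 346
15–29: 547 * 0.953 = 521
30–44: 740 * 0.957 = 708
45+: 880 * 0.933 + 1651 * 0.554 = 821 + 915 = 1736
Net migration: 15–29 + 92 → 613
End of period: [346, 613, 708, 1736]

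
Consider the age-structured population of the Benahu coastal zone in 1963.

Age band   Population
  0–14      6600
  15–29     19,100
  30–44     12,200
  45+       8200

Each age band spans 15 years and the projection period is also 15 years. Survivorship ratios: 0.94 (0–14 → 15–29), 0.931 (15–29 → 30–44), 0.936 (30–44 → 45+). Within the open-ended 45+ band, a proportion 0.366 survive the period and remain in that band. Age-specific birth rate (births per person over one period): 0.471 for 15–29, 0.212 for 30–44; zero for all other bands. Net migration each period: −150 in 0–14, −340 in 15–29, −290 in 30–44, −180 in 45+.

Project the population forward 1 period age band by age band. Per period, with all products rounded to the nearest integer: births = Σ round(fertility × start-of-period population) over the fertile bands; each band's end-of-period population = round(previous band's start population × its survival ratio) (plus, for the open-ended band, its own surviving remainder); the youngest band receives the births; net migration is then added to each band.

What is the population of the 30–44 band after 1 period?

Numbering the bands 1..4 from youngest to oldest:
— Period 1 —
Births: 19100 × 0.471 = 8996 ; 12200 × 0.212 = 2586 — total 11582
Band 2: 6600 × 0.94 = 6204
Band 3: 19100 × 0.931 = 17782
Band 4: 12200 × 0.936 + 8200 × 0.366 = 11419 + 3001 = 14420
Net migration: Band 1 − 150 → 11432; Band 2 − 340 → 5864; Band 3 − 290 → 17492; Band 4 − 180 → 14240
→ [11432, 5864, 17492, 14240]

17492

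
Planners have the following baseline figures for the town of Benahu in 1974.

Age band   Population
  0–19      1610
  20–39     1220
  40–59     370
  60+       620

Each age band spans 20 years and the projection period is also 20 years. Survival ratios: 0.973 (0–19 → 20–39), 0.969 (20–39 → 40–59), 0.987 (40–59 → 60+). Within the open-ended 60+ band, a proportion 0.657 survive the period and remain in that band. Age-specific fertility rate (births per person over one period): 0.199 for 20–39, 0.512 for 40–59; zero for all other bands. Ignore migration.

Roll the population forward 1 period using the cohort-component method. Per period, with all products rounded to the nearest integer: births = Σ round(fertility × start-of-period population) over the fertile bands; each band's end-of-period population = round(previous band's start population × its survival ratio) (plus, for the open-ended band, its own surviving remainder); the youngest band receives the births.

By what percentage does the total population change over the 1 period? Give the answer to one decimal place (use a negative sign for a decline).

Period 1.
Births: 1220 × 0.199 = 243, 370 × 0.512 = 189 ⇒ total 432
20–39: 1610 × 0.973 = 1567
40–59: 1220 × 0.969 = 1182
60+: 370 × 0.987 + 620 × 0.657 = 365 + 407 = 772
→ [432, 1567, 1182, 772]
Total: 3820 → 3953; change = 133; percentage change = 3.5%

3.5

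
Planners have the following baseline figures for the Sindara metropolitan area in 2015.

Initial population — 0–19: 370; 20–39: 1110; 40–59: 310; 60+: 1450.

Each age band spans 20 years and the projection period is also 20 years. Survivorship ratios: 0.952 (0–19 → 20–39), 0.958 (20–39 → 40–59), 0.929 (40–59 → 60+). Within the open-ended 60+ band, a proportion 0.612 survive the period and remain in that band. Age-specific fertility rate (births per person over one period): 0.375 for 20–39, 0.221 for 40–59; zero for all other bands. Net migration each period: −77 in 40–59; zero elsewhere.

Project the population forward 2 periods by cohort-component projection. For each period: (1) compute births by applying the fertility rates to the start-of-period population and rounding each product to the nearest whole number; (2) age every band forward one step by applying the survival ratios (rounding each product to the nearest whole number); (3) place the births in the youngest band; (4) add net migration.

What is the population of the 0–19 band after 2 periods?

[period 1]
Births: 1110 * 0.375 = 416 ; 310 * 0.221 = 69 → total 485
20–39: 370 * 0.952 = 352
40–59: 1110 * 0.958 = 1063
60+: 310 * 0.929 + 1450 * 0.612 = 288 + 887 = 1175
Net migration: 40–59 − 77 → 986
→ [485, 352, 986, 1175]
[period 2]
Births: 352 * 0.375 = 132 ; 986 * 0.221 = 218 → total 350
20–39: 485 * 0.952 = 462
40–59: 352 * 0.958 = 337
60+: 986 * 0.929 + 1175 * 0.612 = 916 + 719 = 1635
Net migration: 40–59 − 77 → 260
→ [350, 462, 260, 1635]

350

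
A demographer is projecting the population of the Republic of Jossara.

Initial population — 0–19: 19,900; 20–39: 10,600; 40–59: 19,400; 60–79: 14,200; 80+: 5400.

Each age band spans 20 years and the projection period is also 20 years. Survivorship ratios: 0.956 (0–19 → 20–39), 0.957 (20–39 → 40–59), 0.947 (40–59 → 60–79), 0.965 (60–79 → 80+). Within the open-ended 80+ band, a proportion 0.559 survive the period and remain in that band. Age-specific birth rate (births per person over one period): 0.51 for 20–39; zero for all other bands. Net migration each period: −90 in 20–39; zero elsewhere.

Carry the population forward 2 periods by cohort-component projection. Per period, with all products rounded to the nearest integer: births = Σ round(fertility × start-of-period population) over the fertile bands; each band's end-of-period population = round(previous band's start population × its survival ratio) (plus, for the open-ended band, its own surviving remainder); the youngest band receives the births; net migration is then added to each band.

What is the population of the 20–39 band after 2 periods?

5078

(Bands numbered youngest = 1 to oldest = 5.)
After projecting period 1:
Births: 10600 × 0.51 = 5406
Band 2: 19900 × 0.956 = 19024
Band 3: 10600 × 0.957 = 10144
Band 4: 19400 × 0.947 = 18372
Band 5: 14200 × 0.965 + 5400 × 0.559 = 13703 + 3019 = 16722
Net migration: Band 2 − 90 → 18934
→ [5406, 18934, 10144, 18372, 16722]
After projecting period 2:
Births: 18934 × 0.51 = 9656
Band 2: 5406 × 0.956 = 5168
Band 3: 18934 × 0.957 = 18120
Band 4: 10144 × 0.947 = 9606
Band 5: 18372 × 0.965 + 16722 × 0.559 = 17729 + 9348 = 27077
Net migration: Band 2 − 90 → 5078
→ [9656, 5078, 18120, 9606, 27077]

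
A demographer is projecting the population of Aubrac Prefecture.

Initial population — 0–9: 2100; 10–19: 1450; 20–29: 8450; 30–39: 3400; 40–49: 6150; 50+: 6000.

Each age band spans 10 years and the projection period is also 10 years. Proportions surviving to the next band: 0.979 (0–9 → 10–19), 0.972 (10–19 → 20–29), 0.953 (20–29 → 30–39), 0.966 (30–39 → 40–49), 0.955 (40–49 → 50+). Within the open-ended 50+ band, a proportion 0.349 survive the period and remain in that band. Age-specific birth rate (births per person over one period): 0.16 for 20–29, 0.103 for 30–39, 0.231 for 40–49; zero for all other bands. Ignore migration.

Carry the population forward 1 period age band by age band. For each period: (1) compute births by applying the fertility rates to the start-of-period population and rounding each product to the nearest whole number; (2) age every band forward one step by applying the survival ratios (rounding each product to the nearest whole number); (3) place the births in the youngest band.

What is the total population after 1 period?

— Period 1 —
Births: 8450 × 0.16 = 1352, 3400 × 0.103 = 350, 6150 × 0.231 = 1421 — total 3123
10–19: 2100 × 0.979 = 2056
20–29: 1450 × 0.972 = 1409
30–39: 8450 × 0.953 = 8053
40–49: 3400 × 0.966 = 3284
50+: 6150 × 0.955 + 6000 × 0.349 = 5873 + 2094 = 7967
End of period: [3123, 2056, 1409, 8053, 3284, 7967]
Total after period 1: 3123 + 2056 + 1409 + 8053 + 3284 + 7967 = 25892

25892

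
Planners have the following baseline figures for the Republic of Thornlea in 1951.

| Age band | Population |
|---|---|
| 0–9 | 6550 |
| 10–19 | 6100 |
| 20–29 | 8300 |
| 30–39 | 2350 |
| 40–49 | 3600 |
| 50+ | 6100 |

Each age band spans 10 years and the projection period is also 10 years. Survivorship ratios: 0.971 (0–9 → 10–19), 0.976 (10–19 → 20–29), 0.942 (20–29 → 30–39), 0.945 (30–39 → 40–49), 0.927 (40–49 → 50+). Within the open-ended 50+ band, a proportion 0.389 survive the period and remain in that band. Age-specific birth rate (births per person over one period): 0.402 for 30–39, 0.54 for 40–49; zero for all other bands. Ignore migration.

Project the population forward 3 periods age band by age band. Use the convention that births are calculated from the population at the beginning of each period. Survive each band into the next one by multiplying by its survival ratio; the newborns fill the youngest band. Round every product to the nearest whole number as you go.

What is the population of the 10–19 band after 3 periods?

4216

Let band 1 be 0–9 through band 6 = 50+.
Period 1:
Births: 2350 * 0.402 = 945 ; 3600 * 0.54 = 1944 ⇒ total 2889
Band 2: 6550 * 0.971 = 6360
Band 3: 6100 * 0.976 = 5954
Band 4: 8300 * 0.942 = 7819
Band 5: 2350 * 0.945 = 2221
Band 6: 3600 * 0.927 + 6100 * 0.389 = 3337 + 2373 = 5710
Giving 2889 / 6360 / 5954 / 7819 / 2221 / 5710.
Period 2:
Births: 7819 * 0.402 = 3143 ; 2221 * 0.54 = 1199 ⇒ total 4342
Band 2: 2889 * 0.971 = 2805
Band 3: 6360 * 0.976 = 6207
Band 4: 5954 * 0.942 = 5609
Band 5: 7819 * 0.945 = 7389
Band 6: 2221 * 0.927 + 5710 * 0.389 = 2059 + 2221 = 4280
Giving 4342 / 2805 / 6207 / 5609 / 7389 / 4280.
Period 3:
Births: 5609 * 0.402 = 2255 ; 7389 * 0.54 = 3990 ⇒ total 6245
Band 2: 4342 * 0.971 = 4216
Band 3: 2805 * 0.976 = 2738
Band 4: 6207 * 0.942 = 5847
Band 5: 5609 * 0.945 = 5301
Band 6: 7389 * 0.927 + 4280 * 0.389 = 6850 + 1665 = 8515
Giving 6245 / 4216 / 2738 / 5847 / 5301 / 8515.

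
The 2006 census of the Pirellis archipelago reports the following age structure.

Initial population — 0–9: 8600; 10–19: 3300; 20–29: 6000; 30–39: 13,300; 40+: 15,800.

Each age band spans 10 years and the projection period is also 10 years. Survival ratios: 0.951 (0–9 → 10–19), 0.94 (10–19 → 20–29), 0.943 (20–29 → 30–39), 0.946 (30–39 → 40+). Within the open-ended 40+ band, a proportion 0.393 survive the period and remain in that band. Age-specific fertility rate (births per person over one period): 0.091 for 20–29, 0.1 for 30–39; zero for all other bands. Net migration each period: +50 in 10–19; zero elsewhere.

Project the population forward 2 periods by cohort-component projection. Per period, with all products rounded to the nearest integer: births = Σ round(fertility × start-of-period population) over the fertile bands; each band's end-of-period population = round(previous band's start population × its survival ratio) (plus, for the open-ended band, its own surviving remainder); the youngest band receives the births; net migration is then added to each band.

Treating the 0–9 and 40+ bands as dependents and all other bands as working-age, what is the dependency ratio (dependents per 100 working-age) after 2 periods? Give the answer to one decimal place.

108.7

Numbering the groups 1..5 from youngest to oldest:
Period 1.
Births: 6000 × 0.091 = 546, 13300 × 0.1 = 1330 ⇒ total 1876
Group 2: 8600 × 0.951 = 8179
Group 3: 3300 × 0.94 = 3102
Group 4: 6000 × 0.943 = 5658
Group 5: 13300 × 0.946 + 15800 × 0.393 = 12582 + 6209 = 18791
Net migration: Group 2 + 50 → 8229
End of period: [1876, 8229, 3102, 5658, 18791]
Period 2.
Births: 3102 × 0.091 = 282, 5658 × 0.1 = 566 ⇒ total 848
Group 2: 1876 × 0.951 = 1784
Group 3: 8229 × 0.94 = 7735
Group 4: 3102 × 0.943 = 2925
Group 5: 5658 × 0.946 + 18791 × 0.393 = 5352 + 7385 = 12737
Net migration: Group 2 + 50 → 1834
End of period: [848, 1834, 7735, 2925, 12737]
Dependents (band 0–9 + band 40+) = 848 + 12737 = 13585; working-age = 12494; ratio = 13585/12494 × 100 = 108.7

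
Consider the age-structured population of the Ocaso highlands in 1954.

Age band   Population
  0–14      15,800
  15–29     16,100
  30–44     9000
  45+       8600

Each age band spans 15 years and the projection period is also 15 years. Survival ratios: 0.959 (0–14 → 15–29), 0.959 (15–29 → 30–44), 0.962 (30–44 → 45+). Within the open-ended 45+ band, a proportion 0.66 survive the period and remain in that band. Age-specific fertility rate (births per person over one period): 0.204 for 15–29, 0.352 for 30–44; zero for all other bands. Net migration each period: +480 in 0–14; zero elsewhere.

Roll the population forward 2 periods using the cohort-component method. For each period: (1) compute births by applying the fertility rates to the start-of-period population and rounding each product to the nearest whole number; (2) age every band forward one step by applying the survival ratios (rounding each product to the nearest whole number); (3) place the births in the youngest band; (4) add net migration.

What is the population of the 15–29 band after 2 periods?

6648

Let band 1 be 0–14 through band 4 = 45+.
After projecting period 1:
Births: 16100 × 0.204 = 3284 ; 9000 × 0.352 = 3168 — total 6452
Band 2: 15800 × 0.959 = 15152
Band 3: 16100 × 0.959 = 15440
Band 4: 9000 × 0.962 + 8600 × 0.66 = 8658 + 5676 = 14334
Net migration: Band 1 + 480 → 6932
Population now: 0–14=6932, 15–29=15152, 30–44=15440, 45+=14334
After projecting period 2:
Births: 15152 × 0.204 = 3091 ; 15440 × 0.352 = 5435 — total 8526
Band 2: 6932 × 0.959 = 6648
Band 3: 15152 × 0.959 = 14531
Band 4: 15440 × 0.962 + 14334 × 0.66 = 14853 + 9460 = 24313
Net migration: Band 1 + 480 → 9006
Population now: 0–14=9006, 15–29=6648, 30–44=14531, 45+=24313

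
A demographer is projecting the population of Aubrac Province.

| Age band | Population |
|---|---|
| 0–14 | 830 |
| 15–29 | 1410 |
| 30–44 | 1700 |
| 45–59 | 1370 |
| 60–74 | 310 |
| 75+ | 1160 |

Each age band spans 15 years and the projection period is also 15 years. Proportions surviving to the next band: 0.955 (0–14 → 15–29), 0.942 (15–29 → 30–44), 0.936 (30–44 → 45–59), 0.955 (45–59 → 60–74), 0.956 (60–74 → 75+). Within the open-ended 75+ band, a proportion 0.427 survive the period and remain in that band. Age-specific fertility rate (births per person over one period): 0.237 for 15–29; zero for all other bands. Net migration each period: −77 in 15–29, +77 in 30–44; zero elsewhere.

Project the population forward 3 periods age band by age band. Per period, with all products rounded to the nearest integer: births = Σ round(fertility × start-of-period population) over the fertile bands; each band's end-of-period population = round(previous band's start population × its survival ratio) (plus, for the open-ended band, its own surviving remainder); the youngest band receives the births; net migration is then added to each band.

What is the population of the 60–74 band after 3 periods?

Period 1.
Births: 1410 × 0.237 = 334
15–29: 830 × 0.955 = 793
30–44: 1410 × 0.942 = 1328
45–59: 1700 × 0.936 = 1591
60–74: 1370 × 0.955 = 1308
75+: 310 × 0.956 + 1160 × 0.427 = 296 + 495 = 791
Net migration: 15–29 − 77 → 716; 30–44 + 77 → 1405
Giving 334 / 716 / 1405 / 1591 / 1308 / 791.
Period 2.
Births: 716 × 0.237 = 170
15–29: 334 × 0.955 = 319
30–44: 716 × 0.942 = 674
45–59: 1405 × 0.936 = 1315
60–74: 1591 × 0.955 = 1519
75+: 1308 × 0.956 + 791 × 0.427 = 1250 + 338 = 1588
Net migration: 15–29 − 77 → 242; 30–44 + 77 → 751
Giving 170 / 242 / 751 / 1315 / 1519 / 1588.
Period 3.
Births: 242 × 0.237 = 57
15–29: 170 × 0.955 = 162
30–44: 242 × 0.942 = 228
45–59: 751 × 0.936 = 703
60–74: 1315 × 0.955 = 1256
75+: 1519 × 0.956 + 1588 × 0.427 = 1452 + 678 = 2130
Net migration: 15–29 − 77 → 85; 30–44 + 77 → 305
Giving 57 / 85 / 305 / 703 / 1256 / 2130.

1256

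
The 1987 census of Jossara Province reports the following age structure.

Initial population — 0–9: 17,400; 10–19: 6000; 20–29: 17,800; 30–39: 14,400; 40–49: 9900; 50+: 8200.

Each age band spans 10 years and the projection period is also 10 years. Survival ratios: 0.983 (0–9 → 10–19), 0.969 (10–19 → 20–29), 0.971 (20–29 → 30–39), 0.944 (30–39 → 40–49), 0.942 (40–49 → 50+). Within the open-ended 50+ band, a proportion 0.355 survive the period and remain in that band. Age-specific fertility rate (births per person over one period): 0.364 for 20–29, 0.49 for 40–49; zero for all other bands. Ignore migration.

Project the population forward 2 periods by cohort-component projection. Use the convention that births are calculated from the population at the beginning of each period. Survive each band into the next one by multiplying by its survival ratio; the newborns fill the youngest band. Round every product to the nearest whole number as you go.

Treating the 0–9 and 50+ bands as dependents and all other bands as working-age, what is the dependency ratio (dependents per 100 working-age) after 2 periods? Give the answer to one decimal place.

52.2

(Groups numbered youngest = 1 to oldest = 6.)
— Period 1 —
Births: 17800 × 0.364 = 6479 ; 9900 × 0.49 = 4851 — total 11330
Group 2: 17400 × 0.983 = 17104
Group 3: 6000 × 0.969 = 5814
Group 4: 17800 × 0.971 = 17284
Group 5: 14400 × 0.944 = 13594
Group 6: 9900 × 0.942 + 8200 × 0.355 = 9326 + 2911 = 12237
End of period: [11330, 17104, 5814, 17284, 13594, 12237]
— Period 2 —
Births: 5814 × 0.364 = 2116 ; 13594 × 0.49 = 6661 — total 8777
Group 2: 11330 × 0.983 = 11137
Group 3: 17104 × 0.969 = 16574
Group 4: 5814 × 0.971 = 5645
Group 5: 17284 × 0.944 = 16316
Group 6: 13594 × 0.942 + 12237 × 0.355 = 12806 + 4344 = 17150
End of period: [8777, 11137, 16574, 5645, 16316, 17150]
Dependents (band 0–9 + band 50+) = 8777 + 17150 = 25927; working-age = 49672; ratio = 25927/49672 × 100 = 52.2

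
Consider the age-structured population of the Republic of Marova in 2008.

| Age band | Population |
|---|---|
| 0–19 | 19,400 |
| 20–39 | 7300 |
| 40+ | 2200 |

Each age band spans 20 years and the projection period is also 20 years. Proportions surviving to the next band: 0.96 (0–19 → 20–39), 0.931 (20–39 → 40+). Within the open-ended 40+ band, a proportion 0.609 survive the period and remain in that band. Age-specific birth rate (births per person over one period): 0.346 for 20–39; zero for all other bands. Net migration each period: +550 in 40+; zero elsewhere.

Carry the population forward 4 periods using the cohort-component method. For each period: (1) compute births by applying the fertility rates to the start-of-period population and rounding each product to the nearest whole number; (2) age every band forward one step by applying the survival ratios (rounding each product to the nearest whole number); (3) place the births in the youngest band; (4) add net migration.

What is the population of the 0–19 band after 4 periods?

— Period 1 —
Births: 7300 * 0.346 = 2526
20–39: 19400 * 0.96 = 18624
40+: 7300 * 0.931 + 2200 * 0.609 = 6796 + 1340 = 8136
Net migration: 40+ + 550 → 8686
Giving 2526 / 18624 / 8686.
— Period 2 —
Births: 18624 * 0.346 = 6444
20–39: 2526 * 0.96 = 2425
40+: 18624 * 0.931 + 8686 * 0.609 = 17339 + 5290 = 22629
Net migration: 40+ + 550 → 23179
Giving 6444 / 2425 / 23179.
— Period 3 —
Births: 2425 * 0.346 = 839
20–39: 6444 * 0.96 = 6186
40+: 2425 * 0.931 + 23179 * 0.609 = 2258 + 14116 = 16374
Net migration: 40+ + 550 → 16924
Giving 839 / 6186 / 16924.
— Period 4 —
Births: 6186 * 0.346 = 2140
20–39: 839 * 0.96 = 805
40+: 6186 * 0.931 + 16924 * 0.609 = 5759 + 10307 = 16066
Net migration: 40+ + 550 → 16616
Giving 2140 / 805 / 16616.

2140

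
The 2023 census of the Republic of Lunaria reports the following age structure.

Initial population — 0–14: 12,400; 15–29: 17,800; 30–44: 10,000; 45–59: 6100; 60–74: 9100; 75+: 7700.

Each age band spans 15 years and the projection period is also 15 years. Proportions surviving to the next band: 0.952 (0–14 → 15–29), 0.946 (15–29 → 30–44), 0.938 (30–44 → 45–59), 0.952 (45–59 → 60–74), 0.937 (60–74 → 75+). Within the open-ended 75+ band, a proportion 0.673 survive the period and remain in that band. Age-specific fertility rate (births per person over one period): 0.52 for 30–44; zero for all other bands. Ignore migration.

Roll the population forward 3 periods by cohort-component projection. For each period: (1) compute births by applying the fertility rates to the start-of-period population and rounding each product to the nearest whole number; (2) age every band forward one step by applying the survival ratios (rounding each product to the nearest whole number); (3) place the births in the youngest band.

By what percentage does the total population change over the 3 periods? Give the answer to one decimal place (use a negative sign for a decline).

-0.8

[period 1]
Births: 10000 × 0.52 = 5200
15–29: 12400 × 0.952 = 11805
30–44: 17800 × 0.946 = 16839
45–59: 10000 × 0.938 = 9380
60–74: 6100 × 0.952 = 5807
75+: 9100 × 0.937 + 7700 × 0.673 = 8527 + 5182 = 13709
→ [5200, 11805, 16839, 9380, 5807, 13709]
[period 2]
Births: 16839 × 0.52 = 8756
15–29: 5200 × 0.952 = 4950
30–44: 11805 × 0.946 = 11168
45–59: 16839 × 0.938 = 15795
60–74: 9380 × 0.952 = 8930
75+: 5807 × 0.937 + 13709 × 0.673 = 5441 + 9226 = 14667
→ [8756, 4950, 11168, 15795, 8930, 14667]
[period 3]
Births: 11168 × 0.52 = 5807
15–29: 8756 × 0.952 = 8336
30–44: 4950 × 0.946 = 4683
45–59: 11168 × 0.938 = 10476
60–74: 15795 × 0.952 = 15037
75+: 8930 × 0.937 + 14667 × 0.673 = 8367 + 9871 = 18238
→ [5807, 8336, 4683, 10476, 15037, 18238]
Total: 63100 → 62577; change = -523; percentage change = -0.8%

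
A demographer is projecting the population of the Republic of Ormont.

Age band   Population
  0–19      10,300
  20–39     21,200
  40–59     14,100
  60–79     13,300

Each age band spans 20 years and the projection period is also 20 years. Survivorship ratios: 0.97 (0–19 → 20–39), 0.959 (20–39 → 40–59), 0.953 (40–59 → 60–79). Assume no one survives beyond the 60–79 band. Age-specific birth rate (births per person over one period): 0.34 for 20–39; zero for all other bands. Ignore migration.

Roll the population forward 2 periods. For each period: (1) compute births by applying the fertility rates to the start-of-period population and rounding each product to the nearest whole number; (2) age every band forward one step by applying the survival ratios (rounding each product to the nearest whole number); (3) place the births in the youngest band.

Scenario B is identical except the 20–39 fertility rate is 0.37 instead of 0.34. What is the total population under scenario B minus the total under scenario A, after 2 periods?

917

[period 1]
Births: 21200 × 0.34 = 7208
20–39: 10300 × 0.97 = 9991
40–59: 21200 × 0.959 = 20331
60–79: 14100 × 0.953 = 13437
Population now: 0–19=7208, 20–39=9991, 40–59=20331, 60–79=13437
[period 2]
Births: 9991 × 0.34 = 3397
20–39: 7208 × 0.97 = 6992
40–59: 9991 × 0.959 = 9581
60–79: 20331 × 0.953 = 19375
Population now: 0–19=3397, 20–39=6992, 40–59=9581, 60–79=19375
Scenario A total after 2 periods: 39345
Scenario B projection —
[period 1]
Births: 21200 × 0.37 = 7844
20–39: 10300 × 0.97 = 9991
40–59: 21200 × 0.959 = 20331
60–79: 14100 × 0.953 = 13437
Population now: 0–19=7844, 20–39=9991, 40–59=20331, 60–79=13437
[period 2]
Births: 9991 × 0.37 = 3697
20–39: 7844 × 0.97 = 7609
40–59: 9991 × 0.959 = 9581
60–79: 20331 × 0.953 = 19375
Population now: 0–19=3697, 20–39=7609, 40–59=9581, 60–79=19375
Scenario B total after 2 periods: 40262
Difference B − A = 40262 − 39345 = 917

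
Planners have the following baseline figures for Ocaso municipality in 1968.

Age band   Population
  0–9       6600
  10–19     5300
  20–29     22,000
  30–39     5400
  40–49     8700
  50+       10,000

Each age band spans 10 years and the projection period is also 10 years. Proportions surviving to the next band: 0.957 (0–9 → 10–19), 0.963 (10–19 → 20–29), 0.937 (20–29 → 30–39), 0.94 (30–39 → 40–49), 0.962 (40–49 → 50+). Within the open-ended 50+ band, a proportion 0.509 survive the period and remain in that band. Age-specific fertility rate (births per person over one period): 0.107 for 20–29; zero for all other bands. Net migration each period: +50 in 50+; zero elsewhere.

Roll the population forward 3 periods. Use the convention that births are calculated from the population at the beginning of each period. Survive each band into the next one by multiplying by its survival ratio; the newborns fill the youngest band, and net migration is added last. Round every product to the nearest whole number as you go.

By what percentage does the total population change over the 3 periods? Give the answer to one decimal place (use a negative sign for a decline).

-34.1

Let band 1 be 0–9 through band 6 = 50+.
Period 1.
Births: 22000 × 0.107 = 2354
Band 2: 6600 × 0.957 = 6316
Band 3: 5300 × 0.963 = 5104
Band 4: 22000 × 0.937 = 20614
Band 5: 5400 × 0.94 = 5076
Band 6: 8700 × 0.962 + 10000 × 0.509 = 8369 + 5090 = 13459
Net migration: Band 6 + 50 → 13509
End of period: [2354, 6316, 5104, 20614, 5076, 13509]
Period 2.
Births: 5104 × 0.107 = 546
Band 2: 2354 × 0.957 = 2253
Band 3: 6316 × 0.963 = 6082
Band 4: 5104 × 0.937 = 4782
Band 5: 20614 × 0.94 = 19377
Band 6: 5076 × 0.962 + 13509 × 0.509 = 4883 + 6876 = 11759
Net migration: Band 6 + 50 → 11809
End of period: [546, 2253, 6082, 4782, 19377, 11809]
Period 3.
Births: 6082 × 0.107 = 651
Band 2: 546 × 0.957 = 523
Band 3: 2253 × 0.963 = 2170
Band 4: 6082 × 0.937 = 5699
Band 5: 4782 × 0.94 = 4495
Band 6: 19377 × 0.962 + 11809 × 0.509 = 18641 + 6011 = 24652
Net migration: Band 6 + 50 → 24702
End of period: [651, 523, 2170, 5699, 4495, 24702]
Total: 58000 → 38240; change = -19760; percentage change = -34.1%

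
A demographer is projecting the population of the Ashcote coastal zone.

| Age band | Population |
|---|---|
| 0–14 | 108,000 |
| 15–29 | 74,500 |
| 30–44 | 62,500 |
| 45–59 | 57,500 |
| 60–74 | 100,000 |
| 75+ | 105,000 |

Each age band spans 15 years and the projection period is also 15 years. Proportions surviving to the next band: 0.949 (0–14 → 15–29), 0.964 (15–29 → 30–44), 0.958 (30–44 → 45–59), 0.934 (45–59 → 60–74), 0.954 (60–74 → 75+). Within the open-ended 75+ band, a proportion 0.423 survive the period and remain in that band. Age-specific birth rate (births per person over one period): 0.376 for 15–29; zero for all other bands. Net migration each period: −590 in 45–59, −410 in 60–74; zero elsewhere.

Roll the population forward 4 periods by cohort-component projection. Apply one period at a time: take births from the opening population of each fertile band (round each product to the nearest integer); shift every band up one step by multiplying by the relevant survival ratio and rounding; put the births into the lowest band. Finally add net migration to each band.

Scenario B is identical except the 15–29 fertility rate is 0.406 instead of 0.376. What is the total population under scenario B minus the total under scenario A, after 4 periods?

Period 1:
Births: 74500 * 0.376 = 28012
15–29: 108000 * 0.949 = 102492
30–44: 74500 * 0.964 = 71818
45–59: 62500 * 0.958 = 59875
60–74: 57500 * 0.934 = 53705
75+: 100000 * 0.954 + 105000 * 0.423 = 95400 + 44415 = 139815
Net migration: 45–59 − 590 → 59285; 60–74 − 410 → 53295
Population now: 0–14=28012, 15–29=102492, 30–44=71818, 45–59=59285, 60–74=53295, 75+=139815
Period 2:
Births: 102492 * 0.376 = 38537
15–29: 28012 * 0.949 = 26583
30–44: 102492 * 0.964 = 98802
45–59: 71818 * 0.958 = 68802
60–74: 59285 * 0.934 = 55372
75+: 53295 * 0.954 + 139815 * 0.423 = 50843 + 59142 = 109985
Net migration: 45–59 − 590 → 68212; 60–74 − 410 → 54962
Population now: 0–14=38537, 15–29=26583, 30–44=98802, 45–59=68212, 60–74=54962, 75+=109985
Period 3:
Births: 26583 * 0.376 = 9995
15–29: 38537 * 0.949 = 36572
30–44: 26583 * 0.964 = 25626
45–59: 98802 * 0.958 = 94652
60–74: 68212 * 0.934 = 63710
75+: 54962 * 0.954 + 109985 * 0.423 = 52434 + 46524 = 98958
Net migration: 45–59 − 590 → 94062; 60–74 − 410 → 63300
Population now: 0–14=9995, 15–29=36572, 30–44=25626, 45–59=94062, 60–74=63300, 75+=98958
Period 4:
Births: 36572 * 0.376 = 13751
15–29: 9995 * 0.949 = 9485
30–44: 36572 * 0.964 = 35255
45–59: 25626 * 0.958 = 24550
60–74: 94062 * 0.934 = 87854
75+: 63300 * 0.954 + 98958 * 0.423 = 60388 + 41859 = 102247
Net migration: 45–59 − 590 → 23960; 60–74 − 410 → 87444
Population now: 0–14=13751, 15–29=9485, 30–44=35255, 45–59=23960, 60–74=87444, 75+=102247
Scenario A total after 4 periods: 272142
Scenario B projection —
Period 1:
Births: 74500 * 0.406 = 30247
15–29: 108000 * 0.949 = 102492
30–44: 74500 * 0.964 = 71818
45–59: 62500 * 0.958 = 59875
60–74: 57500 * 0.934 = 53705
75+: 100000 * 0.954 + 105000 * 0.423 = 95400 + 44415 = 139815
Net migration: 45–59 − 590 → 59285; 60–74 − 410 → 53295
Population now: 0–14=30247, 15–29=102492, 30–44=71818, 45–59=59285, 60–74=53295, 75+=139815
Period 2:
Births: 102492 * 0.406 = 41612
15–29: 30247 * 0.949 = 28704
30–44: 102492 * 0.964 = 98802
45–59: 71818 * 0.958 = 68802
60–74: 59285 * 0.934 = 55372
75+: 53295 * 0.954 + 139815 * 0.423 = 50843 + 59142 = 109985
Net migration: 45–59 − 590 → 68212; 60–74 − 410 → 54962
Population now: 0–14=41612, 15–29=28704, 30–44=98802, 45–59=68212, 60–74=54962, 75+=109985
Period 3:
Births: 28704 * 0.406 = 11654
15–29: 41612 * 0.949 = 39490
30–44: 28704 * 0.964 = 27671
45–59: 98802 * 0.958 = 94652
60–74: 68212 * 0.934 = 63710
75+: 54962 * 0.954 + 109985 * 0.423 = 52434 + 46524 = 98958
Net migration: 45–59 − 590 → 94062; 60–74 − 410 → 63300
Population now: 0–14=11654, 15–29=39490, 30–44=27671, 45–59=94062, 60–74=63300, 75+=98958
Period 4:
Births: 39490 * 0.406 = 16033
15–29: 11654 * 0.949 = 11060
30–44: 39490 * 0.964 = 38068
45–59: 27671 * 0.958 = 26509
60–74: 94062 * 0.934 = 87854
75+: 63300 * 0.954 + 98958 * 0.423 = 60388 + 41859 = 102247
Net migration: 45–59 − 590 → 25919; 60–74 − 410 → 87444
Population now: 0–14=16033, 15–29=11060, 30–44=38068, 45–59=25919, 60–74=87444, 75+=102247
Scenario B total after 4 periods: 280771
Difference B − A = 280771 − 272142 = 8629

8629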